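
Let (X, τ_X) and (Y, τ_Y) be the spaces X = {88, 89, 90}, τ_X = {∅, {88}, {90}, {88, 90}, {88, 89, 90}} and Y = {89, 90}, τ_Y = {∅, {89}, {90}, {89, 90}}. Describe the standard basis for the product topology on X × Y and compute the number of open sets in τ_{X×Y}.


Basis B = {∅ × ∅, {88} × {89}, {88} × {90}, {90} × {89}, {90} × {90}, {88} × {89, 90}, {88, 90} × {89}, {88, 90} × {90}, {90} × {89, 90}, {88, 89, 90} × {89}, {88, 89, 90} × {90}, {88, 90} × {89, 90}, {88, 89, 90} × {89, 90}}; |τ_{X×Y}| = 25.

Enumerate products U × V with U ∈ τ_X, V ∈ τ_Y (deduplicated):
  ∅ × ∅ = {} (∅)
  {88} × {89} = {(88,89)}
  {88} × {90} = {(88,90)}
  {90} × {89} = {(90,89)}
  {90} × {90} = {(90,90)}
  {88} × {89, 90} = {(88,89), (88,90)}
  {88, 90} × {89} = {(88,89), (90,89)}
  {88, 90} × {90} = {(88,90), (90,90)}
  {90} × {89, 90} = {(90,89), (90,90)}
  {88, 89, 90} × {89} = {(88,89), (89,89), (90,89)}
  {88, 89, 90} × {90} = {(88,90), (89,90), (90,90)}
  {88, 90} × {89, 90} = {(88,89), (88,90), (90,89), (90,90)}
  {88, 89, 90} × {89, 90} = {(88,89), (88,90), (89,89), (89,90), (90,89), (90,90)}
These 13 distinct sets form the basis B.
Close under arbitrary unions to get τ_{X×Y}; counting gives |τ_{X×Y}| = 25.


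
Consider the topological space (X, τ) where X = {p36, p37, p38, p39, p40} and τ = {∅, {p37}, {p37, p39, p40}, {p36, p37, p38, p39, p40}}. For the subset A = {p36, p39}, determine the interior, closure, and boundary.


int(A) = ∅, cl(A) = {p36, p38, p39, p40}, ∂A = {p36, p38, p39, p40}.

Closed sets in (X, τ) are complements of opens:
  closed(X, τ) = {∅, {p36, p38}, {p36, p38, p39, p40}, {p36, p37, p38, p39, p40}}.
int(A) = ⋃ {U ∈ τ : U ⊆ A}. Opens contained in A: ∅.
Taking the union of these: int(A) = ∅.
cl(A) = ⋂ {C closed : A ⊆ C}. Closed sets containing A: {p36, p38, p39, p40}, {p36, p37, p38, p39, p40}.
Intersecting these: cl(A) = {p36, p38, p39, p40}.
∂A = cl(A) ∖ int(A) = {p36, p38, p39, p40} ∖ ∅ = {p36, p38, p39, p40}.


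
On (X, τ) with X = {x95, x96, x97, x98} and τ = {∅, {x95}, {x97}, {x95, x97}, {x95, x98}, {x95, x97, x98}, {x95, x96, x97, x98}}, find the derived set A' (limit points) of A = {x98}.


A' = {x96}

For each x ∈ X, list the open sets U ∈ τ with x ∈ U, then check whether U ∩ (A ∖ {x}) ≠ ∅ for every such U.
  x = x95: open {x95} ∋ x has {x95} ∩ (A ∖ {x95}) = ∅, so x is NOT a limit point.
  x = x96: opens ∋ x are {x95, x96, x97, x98}; each meets A ∖ {x96}, so x IS a limit point.
  x = x97: open {x97} ∋ x has {x97} ∩ (A ∖ {x97}) = ∅, so x is NOT a limit point.
  x = x98: open {x95, x98} ∋ x has {x95, x98} ∩ (A ∖ {x98}) = ∅, so x is NOT a limit point.
Collecting: A' = {x96}.


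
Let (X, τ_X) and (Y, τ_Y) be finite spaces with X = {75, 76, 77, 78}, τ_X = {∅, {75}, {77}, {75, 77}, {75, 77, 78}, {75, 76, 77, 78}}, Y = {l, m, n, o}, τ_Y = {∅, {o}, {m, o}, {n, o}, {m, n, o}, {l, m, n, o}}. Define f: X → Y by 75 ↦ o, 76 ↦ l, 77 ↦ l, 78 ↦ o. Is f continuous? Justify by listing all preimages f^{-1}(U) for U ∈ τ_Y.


f is NOT continuous.

Compute f^{-1}(U) for each U ∈ τ_Y:
  U = ∅: f^{-1}(U) = ∅ ∈ τ_X ✓.
  U = {o}: f^{-1}(U) = {75, 78} ∉ τ_X ✗.
  U = {m, o}: f^{-1}(U) = {75, 78} ∉ τ_X ✗.
  U = {n, o}: f^{-1}(U) = {75, 78} ∉ τ_X ✗.
  U = {m, n, o}: f^{-1}(U) = {75, 78} ∉ τ_X ✗.
  U = {l, m, n, o}: f^{-1}(U) = {75, 76, 77, 78} ∈ τ_X ✓.
Found U = {o} with f^{-1}(U) = {75, 78} not in τ_X. Therefore f is NOT continuous.


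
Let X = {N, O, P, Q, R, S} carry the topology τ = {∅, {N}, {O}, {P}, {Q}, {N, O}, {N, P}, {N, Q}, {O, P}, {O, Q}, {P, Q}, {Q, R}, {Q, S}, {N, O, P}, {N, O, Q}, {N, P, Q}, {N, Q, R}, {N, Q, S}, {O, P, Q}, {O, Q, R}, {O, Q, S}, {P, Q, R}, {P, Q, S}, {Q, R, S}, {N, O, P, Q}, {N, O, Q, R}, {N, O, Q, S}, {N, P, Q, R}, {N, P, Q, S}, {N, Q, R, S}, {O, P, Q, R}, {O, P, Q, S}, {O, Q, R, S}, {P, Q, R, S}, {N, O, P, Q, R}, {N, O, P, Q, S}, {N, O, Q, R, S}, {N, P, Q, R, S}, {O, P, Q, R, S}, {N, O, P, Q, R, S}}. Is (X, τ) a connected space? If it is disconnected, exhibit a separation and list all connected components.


(X, τ) is disconnected; components = [{N}, {O}, {P}, {Q, R, S}].

Find clopen sets (U ∈ τ with X ∖ U ∈ τ):
  U = ∅, X ∖ U = {N, O, P, Q, R, S} — both open, so U is clopen.
  U = {N}, X ∖ U = {O, P, Q, R, S} — both open, so U is clopen.
  U = {O}, X ∖ U = {N, P, Q, R, S} — both open, so U is clopen.
  U = {P}, X ∖ U = {N, O, Q, R, S} — both open, so U is clopen.
  U = {N, O}, X ∖ U = {P, Q, R, S} — both open, so U is clopen.
  U = {N, P}, X ∖ U = {O, Q, R, S} — both open, so U is clopen.
  U = {O, P}, X ∖ U = {N, Q, R, S} — both open, so U is clopen.
  U = {N, O, P}, X ∖ U = {Q, R, S} — both open, so U is clopen.
  U = {Q, R, S}, X ∖ U = {N, O, P} — both open, so U is clopen.
  U = {N, Q, R, S}, X ∖ U = {O, P} — both open, so U is clopen.
  U = {O, Q, R, S}, X ∖ U = {N, P} — both open, so U is clopen.
  U = {P, Q, R, S}, X ∖ U = {N, O} — both open, so U is clopen.
  U = {N, O, Q, R, S}, X ∖ U = {P} — both open, so U is clopen.
  U = {N, P, Q, R, S}, X ∖ U = {O} — both open, so U is clopen.
  U = {O, P, Q, R, S}, X ∖ U = {N} — both open, so U is clopen.
  U = {N, O, P, Q, R, S}, X ∖ U = ∅ — both open, so U is clopen.
Nontrivial clopen(s) exist: e.g. {Q, R, S}. So (X, τ) is disconnected.
Compute connected components by grouping points that agree on all clopens:
  component: {N}
  component: {O}
  component: {P}
  component: {Q, R, S}


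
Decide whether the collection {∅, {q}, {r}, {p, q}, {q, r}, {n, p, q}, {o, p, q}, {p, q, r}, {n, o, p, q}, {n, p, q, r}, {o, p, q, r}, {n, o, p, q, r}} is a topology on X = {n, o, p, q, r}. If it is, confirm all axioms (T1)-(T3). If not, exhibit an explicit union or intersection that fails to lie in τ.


τ IS a topology on X.

Axiom (T1): ∅ ∈ τ? Yes; X ∈ τ? Yes.
Axiom (T2/T3): check pairwise unions and intersections of members of τ.
All pairwise intersections and unions checked — each lies in τ. Therefore τ satisfies (T1), (T2), (T3): it IS a topology on X.


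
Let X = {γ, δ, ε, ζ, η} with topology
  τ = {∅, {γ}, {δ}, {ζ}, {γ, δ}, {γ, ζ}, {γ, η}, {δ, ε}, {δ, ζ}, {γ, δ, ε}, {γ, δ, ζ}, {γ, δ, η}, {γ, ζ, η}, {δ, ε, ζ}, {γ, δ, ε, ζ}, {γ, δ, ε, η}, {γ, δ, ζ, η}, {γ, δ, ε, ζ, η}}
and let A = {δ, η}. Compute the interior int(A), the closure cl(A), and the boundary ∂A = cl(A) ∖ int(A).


int(A) = {δ}, cl(A) = {δ, ε, η}, ∂A = {ε, η}.

Closed sets in (X, τ) are complements of opens:
  closed(X, τ) = {∅, {ε}, {ζ}, {η}, {γ, η}, {δ, ε}, {ε, ζ}, {ε, η}, {ζ, η}, {γ, ε, η}, {γ, ζ, η}, {δ, ε, ζ}, {δ, ε, η}, {ε, ζ, η}, {γ, δ, ε, η}, {γ, ε, ζ, η}, {δ, ε, ζ, η}, {γ, δ, ε, ζ, η}}.
int(A) = ⋃ {U ∈ τ : U ⊆ A}. Opens contained in A: ∅, {δ}.
Taking the union of these: int(A) = {δ}.
cl(A) = ⋂ {C closed : A ⊆ C}. Closed sets containing A: {δ, ε, η}, {γ, δ, ε, η}, {δ, ε, ζ, η}, {γ, δ, ε, ζ, η}.
Intersecting these: cl(A) = {δ, ε, η}.
∂A = cl(A) ∖ int(A) = {δ, ε, η} ∖ {δ} = {ε, η}.


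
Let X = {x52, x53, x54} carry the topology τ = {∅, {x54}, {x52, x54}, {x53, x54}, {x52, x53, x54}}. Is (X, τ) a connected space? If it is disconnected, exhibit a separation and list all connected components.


(X, τ) is connected.

Find clopen sets (U ∈ τ with X ∖ U ∈ τ):
  U = ∅, X ∖ U = {x52, x53, x54} — both open, so U is clopen.
  U = {x52, x53, x54}, X ∖ U = ∅ — both open, so U is clopen.
Only trivial clopens (∅ and X) exist, so (X, τ) is connected.
Compute connected components by grouping points that agree on all clopens:
  component: {x52, x53, x54}


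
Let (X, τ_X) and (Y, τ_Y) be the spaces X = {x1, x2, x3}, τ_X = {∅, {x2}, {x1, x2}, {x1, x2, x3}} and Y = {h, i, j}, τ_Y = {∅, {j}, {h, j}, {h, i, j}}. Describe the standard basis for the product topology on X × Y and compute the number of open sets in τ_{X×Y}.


Basis B = {∅ × ∅, {x2} × {j}, {x1, x2} × {j}, {x2} × {h, j}, {x1, x2, x3} × {j}, {x2} × {h, i, j}, {x1, x2} × {h, j}, {x1, x2} × {h, i, j}, {x1, x2, x3} × {h, j}, {x1, x2, x3} × {h, i, j}}; |τ_{X×Y}| = 20.

Enumerate products U × V with U ∈ τ_X, V ∈ τ_Y (deduplicated):
  ∅ × ∅ = {} (∅)
  {x2} × {j} = {(x2,j)}
  {x1, x2} × {j} = {(x1,j), (x2,j)}
  {x2} × {h, j} = {(x2,h), (x2,j)}
  {x1, x2, x3} × {j} = {(x1,j), (x2,j), (x3,j)}
  {x2} × {h, i, j} = {(x2,h), (x2,i), (x2,j)}
  {x1, x2} × {h, j} = {(x1,h), (x1,j), (x2,h), (x2,j)}
  {x1, x2} × {h, i, j} = {(x1,h), (x1,i), (x1,j), (x2,h), (x2,i), (x2,j)}
  {x1, x2, x3} × {h, j} = {(x1,h), (x1,j), (x2,h), (x2,j), (x3,h), (x3,j)}
  {x1, x2, x3} × {h, i, j} = {(x1,h), (x1,i), (x1,j), (x2,h), (x2,i), (x2,j), (x3,h), (x3,i), (x3,j)}
These 10 distinct sets form the basis B.
Close under arbitrary unions to get τ_{X×Y}; counting gives |τ_{X×Y}| = 20.


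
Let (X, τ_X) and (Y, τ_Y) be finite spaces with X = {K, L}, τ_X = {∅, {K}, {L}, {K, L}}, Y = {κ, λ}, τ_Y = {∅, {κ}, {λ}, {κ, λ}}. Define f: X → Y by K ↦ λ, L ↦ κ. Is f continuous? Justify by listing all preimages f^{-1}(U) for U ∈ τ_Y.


f IS continuous.

Compute f^{-1}(U) for each U ∈ τ_Y:
  U = ∅: f^{-1}(U) = ∅ ∈ τ_X ✓.
  U = {κ}: f^{-1}(U) = {L} ∈ τ_X ✓.
  U = {λ}: f^{-1}(U) = {K} ∈ τ_X ✓.
  U = {κ, λ}: f^{-1}(U) = {K, L} ∈ τ_X ✓.
Every preimage lies in τ_X, so f IS continuous.


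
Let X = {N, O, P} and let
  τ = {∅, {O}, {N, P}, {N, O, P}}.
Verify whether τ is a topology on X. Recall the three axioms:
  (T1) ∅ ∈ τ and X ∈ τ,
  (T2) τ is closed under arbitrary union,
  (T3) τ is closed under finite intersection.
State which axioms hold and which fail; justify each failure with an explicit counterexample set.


τ IS a topology on X.

Axiom (T1): ∅ ∈ τ? Yes; X ∈ τ? Yes.
Axiom (T2/T3): check pairwise unions and intersections of members of τ.
All pairwise intersections and unions checked — each lies in τ. Therefore τ satisfies (T1), (T2), (T3): it IS a topology on X.


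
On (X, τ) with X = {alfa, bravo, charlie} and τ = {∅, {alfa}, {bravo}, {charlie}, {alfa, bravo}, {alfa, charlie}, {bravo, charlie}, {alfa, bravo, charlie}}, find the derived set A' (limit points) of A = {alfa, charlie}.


A' = ∅

For each x ∈ X, list the open sets U ∈ τ with x ∈ U, then check whether U ∩ (A ∖ {x}) ≠ ∅ for every such U.
  x = alfa: open {alfa} ∋ x has {alfa} ∩ (A ∖ {alfa}) = ∅, so x is NOT a limit point.
  x = bravo: open {bravo} ∋ x has {bravo} ∩ (A ∖ {bravo}) = ∅, so x is NOT a limit point.
  x = charlie: open {charlie} ∋ x has {charlie} ∩ (A ∖ {charlie}) = ∅, so x is NOT a limit point.
Collecting: A' = ∅.


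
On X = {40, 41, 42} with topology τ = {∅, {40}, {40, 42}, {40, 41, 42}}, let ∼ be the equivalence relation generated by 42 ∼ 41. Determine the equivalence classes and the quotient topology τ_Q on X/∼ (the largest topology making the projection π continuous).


X/∼ = {[40], [41=42]}; |τ_Q| = 3.

Equivalence classes: [40], [41=42].
Quotient map π: X → X/∼ sends 40 ↦ [40], 41 ↦ [41=42], 42 ↦ [41=42].
For each subset V ⊆ X/∼, compute π^{-1}(V) ⊆ X and check whether π^{-1}(V) ∈ τ. V is open in τ_Q iff π^{-1}(V) ∈ τ.
  V = {}: π^{-1}(V) = ∅ ∈ τ ✓.
  V = {[40]}: π^{-1}(V) = {40} ∈ τ ✓.
  V = {[41=42]}: π^{-1}(V) = {41, 42} ∉ τ ✗.
  V = {[40], [41=42]}: π^{-1}(V) = {40, 41, 42} ∈ τ ✓.
Open sets in the quotient: τ_Q = {{}, {[40]}, {[40], [41=42]}} (3 elements).


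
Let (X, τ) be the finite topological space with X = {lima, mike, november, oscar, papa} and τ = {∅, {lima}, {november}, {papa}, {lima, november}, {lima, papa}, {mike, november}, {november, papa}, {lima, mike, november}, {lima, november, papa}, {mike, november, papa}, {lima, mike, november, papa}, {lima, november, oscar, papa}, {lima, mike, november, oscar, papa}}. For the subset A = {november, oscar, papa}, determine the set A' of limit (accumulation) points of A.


A' = {mike, oscar}

For each x ∈ X, list the open sets U ∈ τ with x ∈ U, then check whether U ∩ (A ∖ {x}) ≠ ∅ for every such U.
  x = lima: open {lima} ∋ x has {lima} ∩ (A ∖ {lima}) = ∅, so x is NOT a limit point.
  x = mike: opens ∋ x are {mike, november}, {lima, mike, november}, {mike, november, papa}, {lima, mike, november, papa}, {lima, mike, november, oscar, papa}; each meets A ∖ {mike}, so x IS a limit point.
  x = november: open {november} ∋ x has {november} ∩ (A ∖ {november}) = ∅, so x is NOT a limit point.
  x = oscar: opens ∋ x are {lima, november, oscar, papa}, {lima, mike, november, oscar, papa}; each meets A ∖ {oscar}, so x IS a limit point.
  x = papa: open {papa} ∋ x has {papa} ∩ (A ∖ {papa}) = ∅, so x is NOT a limit point.
Collecting: A' = {mike, oscar}.


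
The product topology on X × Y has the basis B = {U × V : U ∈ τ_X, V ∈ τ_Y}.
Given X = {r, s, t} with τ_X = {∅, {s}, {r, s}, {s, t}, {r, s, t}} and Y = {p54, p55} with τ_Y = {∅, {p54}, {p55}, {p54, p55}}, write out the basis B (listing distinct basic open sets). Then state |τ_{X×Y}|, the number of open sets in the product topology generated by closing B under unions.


Basis B = {∅ × ∅, {s} × {p54}, {s} × {p55}, {r, s} × {p54}, {r, s} × {p55}, {s} × {p54, p55}, {s, t} × {p54}, {s, t} × {p55}, {r, s, t} × {p54}, {r, s, t} × {p55}, {r, s} × {p54, p55}, {s, t} × {p54, p55}, {r, s, t} × {p54, p55}}; |τ_{X×Y}| = 25.

Enumerate products U × V with U ∈ τ_X, V ∈ τ_Y (deduplicated):
  ∅ × ∅ = {} (∅)
  {s} × {p54} = {(s,p54)}
  {s} × {p55} = {(s,p55)}
  {r, s} × {p54} = {(r,p54), (s,p54)}
  {r, s} × {p55} = {(r,p55), (s,p55)}
  {s} × {p54, p55} = {(s,p54), (s,p55)}
  {s, t} × {p54} = {(s,p54), (t,p54)}
  {s, t} × {p55} = {(s,p55), (t,p55)}
  {r, s, t} × {p54} = {(r,p54), (s,p54), (t,p54)}
  {r, s, t} × {p55} = {(r,p55), (s,p55), (t,p55)}
  {r, s} × {p54, p55} = {(r,p54), (r,p55), (s,p54), (s,p55)}
  {s, t} × {p54, p55} = {(s,p54), (s,p55), (t,p54), (t,p55)}
  {r, s, t} × {p54, p55} = {(r,p54), (r,p55), (s,p54), (s,p55), (t,p54), (t,p55)}
These 13 distinct sets form the basis B.
Close under arbitrary unions to get τ_{X×Y}; counting gives |τ_{X×Y}| = 25.


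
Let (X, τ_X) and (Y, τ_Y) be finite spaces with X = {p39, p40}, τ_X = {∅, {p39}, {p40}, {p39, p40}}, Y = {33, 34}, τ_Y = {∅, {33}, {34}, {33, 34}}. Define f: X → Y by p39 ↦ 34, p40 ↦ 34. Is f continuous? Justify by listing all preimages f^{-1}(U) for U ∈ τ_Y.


f IS continuous.

Compute f^{-1}(U) for each U ∈ τ_Y:
  U = ∅: f^{-1}(U) = ∅ ∈ τ_X ✓.
  U = {33}: f^{-1}(U) = ∅ ∈ τ_X ✓.
  U = {34}: f^{-1}(U) = {p39, p40} ∈ τ_X ✓.
  U = {33, 34}: f^{-1}(U) = {p39, p40} ∈ τ_X ✓.
Every preimage lies in τ_X, so f IS continuous.


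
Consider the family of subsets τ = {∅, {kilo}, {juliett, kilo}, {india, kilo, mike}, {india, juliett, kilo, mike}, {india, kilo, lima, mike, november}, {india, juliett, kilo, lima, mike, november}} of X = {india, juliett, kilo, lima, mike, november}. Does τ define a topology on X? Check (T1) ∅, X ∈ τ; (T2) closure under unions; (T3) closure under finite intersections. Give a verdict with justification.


τ IS a topology on X.

Axiom (T1): ∅ ∈ τ? Yes; X ∈ τ? Yes.
Axiom (T2/T3): check pairwise unions and intersections of members of τ.
All pairwise intersections and unions checked — each lies in τ. Therefore τ satisfies (T1), (T2), (T3): it IS a topology on X.


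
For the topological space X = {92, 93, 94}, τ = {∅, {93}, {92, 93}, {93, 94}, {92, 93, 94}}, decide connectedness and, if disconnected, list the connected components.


(X, τ) is connected.

Find clopen sets (U ∈ τ with X ∖ U ∈ τ):
  U = ∅, X ∖ U = {92, 93, 94} — both open, so U is clopen.
  U = {92, 93, 94}, X ∖ U = ∅ — both open, so U is clopen.
Only trivial clopens (∅ and X) exist, so (X, τ) is connected.
Compute connected components by grouping points that agree on all clopens:
  component: {92, 93, 94}


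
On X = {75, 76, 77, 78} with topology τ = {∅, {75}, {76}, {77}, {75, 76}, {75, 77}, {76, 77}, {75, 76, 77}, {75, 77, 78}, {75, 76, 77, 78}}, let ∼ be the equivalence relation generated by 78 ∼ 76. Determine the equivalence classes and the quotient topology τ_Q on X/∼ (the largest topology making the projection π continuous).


X/∼ = {[75], [76=78], [77]}; |τ_Q| = 5.

Equivalence classes: [75], [76=78], [77].
Quotient map π: X → X/∼ sends 75 ↦ [75], 76 ↦ [76=78], 77 ↦ [77], 78 ↦ [76=78].
For each subset V ⊆ X/∼, compute π^{-1}(V) ⊆ X and check whether π^{-1}(V) ∈ τ. V is open in τ_Q iff π^{-1}(V) ∈ τ.
  V = {}: π^{-1}(V) = ∅ ∈ τ ✓.
  V = {[75]}: π^{-1}(V) = {75} ∈ τ ✓.
  V = {[76=78]}: π^{-1}(V) = {76, 78} ∉ τ ✗.
  V = {[75], [76=78]}: π^{-1}(V) = {75, 76, 78} ∉ τ ✗.
  V = {[77]}: π^{-1}(V) = {77} ∈ τ ✓.
  V = {[75], [77]}: π^{-1}(V) = {75, 77} ∈ τ ✓.
  V = {[76=78], [77]}: π^{-1}(V) = {76, 77, 78} ∉ τ ✗.
  V = {[75], [76=78], [77]}: π^{-1}(V) = {75, 76, 77, 78} ∈ τ ✓.
Open sets in the quotient: τ_Q = {{}, {[75]}, {[77]}, {[75], [77]}, {[75], [76=78], [77]}} (5 elements).


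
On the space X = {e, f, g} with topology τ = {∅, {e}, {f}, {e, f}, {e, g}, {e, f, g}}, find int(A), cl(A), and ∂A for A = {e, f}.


int(A) = {e, f}, cl(A) = {e, f, g}, ∂A = {g}.

Closed sets in (X, τ) are complements of opens:
  closed(X, τ) = {∅, {f}, {g}, {e, g}, {f, g}, {e, f, g}}.
int(A) = ⋃ {U ∈ τ : U ⊆ A}. Opens contained in A: ∅, {e}, {f}, {e, f}.
Taking the union of these: int(A) = {e, f}.
cl(A) = ⋂ {C closed : A ⊆ C}. Closed sets containing A: {e, f, g}.
Intersecting these: cl(A) = {e, f, g}.
∂A = cl(A) ∖ int(A) = {e, f, g} ∖ {e, f} = {g}.


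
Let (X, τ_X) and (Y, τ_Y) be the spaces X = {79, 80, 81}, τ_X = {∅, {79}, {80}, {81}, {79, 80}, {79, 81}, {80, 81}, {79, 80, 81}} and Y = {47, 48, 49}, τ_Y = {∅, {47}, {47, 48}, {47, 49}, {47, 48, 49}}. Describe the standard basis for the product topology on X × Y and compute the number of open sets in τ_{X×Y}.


Basis B = {∅ × ∅, {79} × {47}, {80} × {47}, {81} × {47}, {79} × {47, 48}, {79} × {47, 49}, {79, 80} × {47}, {79, 81} × {47}, {80} × {47, 48}, {80} × {47, 49}, {80, 81} × {47}, {81} × {47, 48}, {81} × {47, 49}, {79} × {47, 48, 49}, {79, 80, 81} × {47}, {80} × {47, 48, 49}, {81} × {47, 48, 49}, {79, 80} × {47, 48}, {79, 81} × {47, 48}, {79, 80} × {47, 49}, {79, 81} × {47, 49}, {80, 81} × {47, 48}, {80, 81} × {47, 49}, {79, 80} × {47, 48, 49}, {79, 81} × {47, 48, 49}, {79, 80, 81} × {47, 48}, {79, 80, 81} × {47, 49}, {80, 81} × {47, 48, 49}, {79, 80, 81} × {47, 48, 49}}; |τ_{X×Y}| = 125.

Enumerate products U × V with U ∈ τ_X, V ∈ τ_Y (deduplicated):
  ∅ × ∅ = {} (∅)
  {79} × {47} = {(79,47)}
  {80} × {47} = {(80,47)}
  {81} × {47} = {(81,47)}
  {79} × {47, 48} = {(79,47), (79,48)}
  {79} × {47, 49} = {(79,47), (79,49)}
  {79, 80} × {47} = {(79,47), (80,47)}
  {79, 81} × {47} = {(79,47), (81,47)}
  {80} × {47, 48} = {(80,47), (80,48)}
  {80} × {47, 49} = {(80,47), (80,49)}
  {80, 81} × {47} = {(80,47), (81,47)}
  {81} × {47, 48} = {(81,47), (81,48)}
  {81} × {47, 49} = {(81,47), (81,49)}
  {79} × {47, 48, 49} = {(79,47), (79,48), (79,49)}
  {79, 80, 81} × {47} = {(79,47), (80,47), (81,47)}
  {80} × {47, 48, 49} = {(80,47), (80,48), (80,49)}
  {81} × {47, 48, 49} = {(81,47), (81,48), (81,49)}
  {79, 80} × {47, 48} = {(79,47), (79,48), (80,47), (80,48)}
  {79, 81} × {47, 48} = {(79,47), (79,48), (81,47), (81,48)}
  {79, 80} × {47, 49} = {(79,47), (79,49), (80,47), (80,49)}
  {79, 81} × {47, 49} = {(79,47), (79,49), (81,47), (81,49)}
  {80, 81} × {47, 48} = {(80,47), (80,48), (81,47), (81,48)}
  {80, 81} × {47, 49} = {(80,47), (80,49), (81,47), (81,49)}
  {79, 80} × {47, 48, 49} = {(79,47), (79,48), (79,49), (80,47), (80,48), (80,49)}
  {79, 81} × {47, 48, 49} = {(79,47), (79,48), (79,49), (81,47), (81,48), (81,49)}
  {79, 80, 81} × {47, 48} = {(79,47), (79,48), (80,47), (80,48), (81,47), (81,48)}
  {79, 80, 81} × {47, 49} = {(79,47), (79,49), (80,47), (80,49), (81,47), (81,49)}
  {80, 81} × {47, 48, 49} = {(80,47), (80,48), (80,49), (81,47), (81,48), (81,49)}
  {79, 80, 81} × {47, 48, 49} = {(79,47), (79,48), (79,49), (80,47), (80,48), (80,49), (81,47), (81,48), (81,49)}
These 29 distinct sets form the basis B.
Close under arbitrary unions to get τ_{X×Y}; counting gives |τ_{X×Y}| = 125.


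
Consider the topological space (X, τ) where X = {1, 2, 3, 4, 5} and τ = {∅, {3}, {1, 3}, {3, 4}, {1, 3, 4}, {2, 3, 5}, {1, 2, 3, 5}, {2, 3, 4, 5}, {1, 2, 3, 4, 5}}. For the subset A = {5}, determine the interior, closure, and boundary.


int(A) = ∅, cl(A) = {2, 5}, ∂A = {2, 5}.

Closed sets in (X, τ) are complements of opens:
  closed(X, τ) = {∅, {1}, {4}, {1, 4}, {2, 5}, {1, 2, 5}, {2, 4, 5}, {1, 2, 4, 5}, {1, 2, 3, 4, 5}}.
int(A) = ⋃ {U ∈ τ : U ⊆ A}. Opens contained in A: ∅.
Taking the union of these: int(A) = ∅.
cl(A) = ⋂ {C closed : A ⊆ C}. Closed sets containing A: {2, 5}, {1, 2, 5}, {2, 4, 5}, {1, 2, 4, 5}, {1, 2, 3, 4, 5}.
Intersecting these: cl(A) = {2, 5}.
∂A = cl(A) ∖ int(A) = {2, 5} ∖ ∅ = {2, 5}.


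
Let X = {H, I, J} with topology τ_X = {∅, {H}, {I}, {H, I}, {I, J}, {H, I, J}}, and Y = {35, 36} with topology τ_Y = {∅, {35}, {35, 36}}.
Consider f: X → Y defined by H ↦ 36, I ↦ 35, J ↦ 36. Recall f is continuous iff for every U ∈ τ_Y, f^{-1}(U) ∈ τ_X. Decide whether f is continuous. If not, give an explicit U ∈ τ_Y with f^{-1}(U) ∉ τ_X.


f IS continuous.

Compute f^{-1}(U) for each U ∈ τ_Y:
  U = ∅: f^{-1}(U) = ∅ ∈ τ_X ✓.
  U = {35}: f^{-1}(U) = {I} ∈ τ_X ✓.
  U = {35, 36}: f^{-1}(U) = {H, I, J} ∈ τ_X ✓.
Every preimage lies in τ_X, so f IS continuous.


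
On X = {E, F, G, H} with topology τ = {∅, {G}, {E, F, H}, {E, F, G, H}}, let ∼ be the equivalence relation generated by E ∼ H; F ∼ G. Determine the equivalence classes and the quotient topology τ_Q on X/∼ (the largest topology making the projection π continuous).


X/∼ = {[E=H], [F=G]}; |τ_Q| = 2.

Equivalence classes: [E=H], [F=G].
Quotient map π: X → X/∼ sends E ↦ [E=H], F ↦ [F=G], G ↦ [F=G], H ↦ [E=H].
For each subset V ⊆ X/∼, compute π^{-1}(V) ⊆ X and check whether π^{-1}(V) ∈ τ. V is open in τ_Q iff π^{-1}(V) ∈ τ.
  V = {}: π^{-1}(V) = ∅ ∈ τ ✓.
  V = {[E=H]}: π^{-1}(V) = {E, H} ∉ τ ✗.
  V = {[F=G]}: π^{-1}(V) = {F, G} ∉ τ ✗.
  V = {[E=H], [F=G]}: π^{-1}(V) = {E, F, G, H} ∈ τ ✓.
Open sets in the quotient: τ_Q = {{}, {[E=H], [F=G]}} (2 elements).


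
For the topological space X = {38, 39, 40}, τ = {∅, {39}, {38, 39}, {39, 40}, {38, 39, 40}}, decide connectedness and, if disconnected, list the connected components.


(X, τ) is connected.

Find clopen sets (U ∈ τ with X ∖ U ∈ τ):
  U = ∅, X ∖ U = {38, 39, 40} — both open, so U is clopen.
  U = {38, 39, 40}, X ∖ U = ∅ — both open, so U is clopen.
Only trivial clopens (∅ and X) exist, so (X, τ) is connected.
Compute connected components by grouping points that agree on all clopens:
  component: {38, 39, 40}


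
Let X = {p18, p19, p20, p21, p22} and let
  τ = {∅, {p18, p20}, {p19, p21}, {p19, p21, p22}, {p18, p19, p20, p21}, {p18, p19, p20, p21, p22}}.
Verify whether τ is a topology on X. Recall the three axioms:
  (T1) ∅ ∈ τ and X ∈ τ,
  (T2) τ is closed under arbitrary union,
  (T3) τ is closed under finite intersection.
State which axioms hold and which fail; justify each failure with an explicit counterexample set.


τ IS a topology on X.

Axiom (T1): ∅ ∈ τ? Yes; X ∈ τ? Yes.
Axiom (T2/T3): check pairwise unions and intersections of members of τ.
All pairwise intersections and unions checked — each lies in τ. Therefore τ satisfies (T1), (T2), (T3): it IS a topology on X.


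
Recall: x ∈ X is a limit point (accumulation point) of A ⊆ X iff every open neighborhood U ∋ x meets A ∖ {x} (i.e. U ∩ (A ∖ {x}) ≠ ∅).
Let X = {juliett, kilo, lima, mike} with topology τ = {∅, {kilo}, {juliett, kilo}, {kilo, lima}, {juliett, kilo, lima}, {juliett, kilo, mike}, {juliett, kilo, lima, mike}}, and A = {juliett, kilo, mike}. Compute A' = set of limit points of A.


A' = {juliett, lima, mike}

For each x ∈ X, list the open sets U ∈ τ with x ∈ U, then check whether U ∩ (A ∖ {x}) ≠ ∅ for every such U.
  x = juliett: opens ∋ x are {juliett, kilo}, {juliett, kilo, lima}, {juliett, kilo, mike}, {juliett, kilo, lima, mike}; each meets A ∖ {juliett}, so x IS a limit point.
  x = kilo: open {kilo} ∋ x has {kilo} ∩ (A ∖ {kilo}) = ∅, so x is NOT a limit point.
  x = lima: opens ∋ x are {kilo, lima}, {juliett, kilo, lima}, {juliett, kilo, lima, mike}; each meets A ∖ {lima}, so x IS a limit point.
  x = mike: opens ∋ x are {juliett, kilo, mike}, {juliett, kilo, lima, mike}; each meets A ∖ {mike}, so x IS a limit point.
Collecting: A' = {juliett, lima, mike}.


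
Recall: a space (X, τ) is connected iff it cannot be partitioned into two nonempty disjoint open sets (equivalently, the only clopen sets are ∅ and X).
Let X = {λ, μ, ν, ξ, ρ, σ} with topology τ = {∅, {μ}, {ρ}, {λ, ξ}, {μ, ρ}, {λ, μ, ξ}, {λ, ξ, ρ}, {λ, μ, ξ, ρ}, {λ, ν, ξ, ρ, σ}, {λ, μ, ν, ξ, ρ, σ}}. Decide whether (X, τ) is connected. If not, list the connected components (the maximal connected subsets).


(X, τ) is disconnected; components = [{μ}, {λ, ν, ξ, ρ, σ}].

Find clopen sets (U ∈ τ with X ∖ U ∈ τ):
  U = ∅, X ∖ U = {λ, μ, ν, ξ, ρ, σ} — both open, so U is clopen.
  U = {μ}, X ∖ U = {λ, ν, ξ, ρ, σ} — both open, so U is clopen.
  U = {λ, ν, ξ, ρ, σ}, X ∖ U = {μ} — both open, so U is clopen.
  U = {λ, μ, ν, ξ, ρ, σ}, X ∖ U = ∅ — both open, so U is clopen.
Nontrivial clopen(s) exist: e.g. {μ}. So (X, τ) is disconnected.
Compute connected components by grouping points that agree on all clopens:
  component: {μ}
  component: {λ, ν, ξ, ρ, σ}


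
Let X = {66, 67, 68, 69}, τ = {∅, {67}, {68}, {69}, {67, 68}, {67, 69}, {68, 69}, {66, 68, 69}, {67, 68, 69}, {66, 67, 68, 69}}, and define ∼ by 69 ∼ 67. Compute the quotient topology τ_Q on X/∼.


X/∼ = {[66], [67=69], [68]}; |τ_Q| = 5.

Equivalence classes: [66], [67=69], [68].
Quotient map π: X → X/∼ sends 66 ↦ [66], 67 ↦ [67=69], 68 ↦ [68], 69 ↦ [67=69].
For each subset V ⊆ X/∼, compute π^{-1}(V) ⊆ X and check whether π^{-1}(V) ∈ τ. V is open in τ_Q iff π^{-1}(V) ∈ τ.
  V = {}: π^{-1}(V) = ∅ ∈ τ ✓.
  V = {[66]}: π^{-1}(V) = {66} ∉ τ ✗.
  V = {[67=69]}: π^{-1}(V) = {67, 69} ∈ τ ✓.
  V = {[66], [67=69]}: π^{-1}(V) = {66, 67, 69} ∉ τ ✗.
  V = {[68]}: π^{-1}(V) = {68} ∈ τ ✓.
  V = {[66], [68]}: π^{-1}(V) = {66, 68} ∉ τ ✗.
  V = {[67=69], [68]}: π^{-1}(V) = {67, 68, 69} ∈ τ ✓.
  V = {[66], [67=69], [68]}: π^{-1}(V) = {66, 67, 68, 69} ∈ τ ✓.
Open sets in the quotient: τ_Q = {{}, {[67=69]}, {[68]}, {[67=69], [68]}, {[66], [67=69], [68]}} (5 elements).


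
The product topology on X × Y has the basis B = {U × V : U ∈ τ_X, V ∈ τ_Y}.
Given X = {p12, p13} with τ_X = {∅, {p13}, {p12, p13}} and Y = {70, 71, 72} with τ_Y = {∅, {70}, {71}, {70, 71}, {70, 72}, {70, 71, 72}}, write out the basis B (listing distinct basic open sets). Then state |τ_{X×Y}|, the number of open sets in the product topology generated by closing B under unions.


Basis B = {∅ × ∅, {p13} × {70}, {p13} × {71}, {p12, p13} × {70}, {p12, p13} × {71}, {p13} × {70, 71}, {p13} × {70, 72}, {p13} × {70, 71, 72}, {p12, p13} × {70, 71}, {p12, p13} × {70, 72}, {p12, p13} × {70, 71, 72}}; |τ_{X×Y}| = 18.

Enumerate products U × V with U ∈ τ_X, V ∈ τ_Y (deduplicated):
  ∅ × ∅ = {} (∅)
  {p13} × {70} = {(p13,70)}
  {p13} × {71} = {(p13,71)}
  {p12, p13} × {70} = {(p12,70), (p13,70)}
  {p12, p13} × {71} = {(p12,71), (p13,71)}
  {p13} × {70, 71} = {(p13,70), (p13,71)}
  {p13} × {70, 72} = {(p13,70), (p13,72)}
  {p13} × {70, 71, 72} = {(p13,70), (p13,71), (p13,72)}
  {p12, p13} × {70, 71} = {(p12,70), (p12,71), (p13,70), (p13,71)}
  {p12, p13} × {70, 72} = {(p12,70), (p12,72), (p13,70), (p13,72)}
  {p12, p13} × {70, 71, 72} = {(p12,70), (p12,71), (p12,72), (p13,70), (p13,71), (p13,72)}
These 11 distinct sets form the basis B.
Close under arbitrary unions to get τ_{X×Y}; counting gives |τ_{X×Y}| = 18.


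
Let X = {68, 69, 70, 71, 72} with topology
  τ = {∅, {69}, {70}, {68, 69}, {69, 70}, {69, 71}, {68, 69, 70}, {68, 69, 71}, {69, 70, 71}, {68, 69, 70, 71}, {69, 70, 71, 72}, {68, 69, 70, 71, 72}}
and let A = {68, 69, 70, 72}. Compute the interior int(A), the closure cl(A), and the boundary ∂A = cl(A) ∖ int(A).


int(A) = {68, 69, 70}, cl(A) = {68, 69, 70, 71, 72}, ∂A = {71, 72}.

Closed sets in (X, τ) are complements of opens:
  closed(X, τ) = {∅, {68}, {72}, {68, 72}, {70, 72}, {71, 72}, {68, 70, 72}, {68, 71, 72}, {70, 71, 72}, {68, 69, 71, 72}, {68, 70, 71, 72}, {68, 69, 70, 71, 72}}.
int(A) = ⋃ {U ∈ τ : U ⊆ A}. Opens contained in A: ∅, {69}, {70}, {68, 69}, {69, 70}, {68, 69, 70}.
Taking the union of these: int(A) = {68, 69, 70}.
cl(A) = ⋂ {C closed : A ⊆ C}. Closed sets containing A: {68, 69, 70, 71, 72}.
Intersecting these: cl(A) = {68, 69, 70, 71, 72}.
∂A = cl(A) ∖ int(A) = {68, 69, 70, 71, 72} ∖ {68, 69, 70} = {71, 72}.


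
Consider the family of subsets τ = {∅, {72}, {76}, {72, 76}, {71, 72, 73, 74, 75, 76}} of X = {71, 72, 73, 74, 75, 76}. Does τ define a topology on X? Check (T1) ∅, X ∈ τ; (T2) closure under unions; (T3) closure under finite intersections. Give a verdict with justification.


τ IS a topology on X.

Axiom (T1): ∅ ∈ τ? Yes; X ∈ τ? Yes.
Axiom (T2/T3): check pairwise unions and intersections of members of τ.
All pairwise intersections and unions checked — each lies in τ. Therefore τ satisfies (T1), (T2), (T3): it IS a topology on X.


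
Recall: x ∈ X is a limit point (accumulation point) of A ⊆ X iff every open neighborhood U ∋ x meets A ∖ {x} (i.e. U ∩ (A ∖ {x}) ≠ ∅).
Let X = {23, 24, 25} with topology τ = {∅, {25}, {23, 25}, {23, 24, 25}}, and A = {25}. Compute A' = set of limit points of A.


A' = {23, 24}

For each x ∈ X, list the open sets U ∈ τ with x ∈ U, then check whether U ∩ (A ∖ {x}) ≠ ∅ for every such U.
  x = 23: opens ∋ x are {23, 25}, {23, 24, 25}; each meets A ∖ {23}, so x IS a limit point.
  x = 24: opens ∋ x are {23, 24, 25}; each meets A ∖ {24}, so x IS a limit point.
  x = 25: open {25} ∋ x has {25} ∩ (A ∖ {25}) = ∅, so x is NOT a limit point.
Collecting: A' = {23, 24}.


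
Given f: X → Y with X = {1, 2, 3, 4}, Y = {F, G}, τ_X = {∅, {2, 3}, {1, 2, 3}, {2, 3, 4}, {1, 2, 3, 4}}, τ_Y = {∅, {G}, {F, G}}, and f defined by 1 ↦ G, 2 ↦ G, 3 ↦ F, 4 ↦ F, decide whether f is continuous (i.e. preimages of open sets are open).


f is NOT continuous.

Compute f^{-1}(U) for each U ∈ τ_Y:
  U = ∅: f^{-1}(U) = ∅ ∈ τ_X ✓.
  U = {G}: f^{-1}(U) = {1, 2} ∉ τ_X ✗.
  U = {F, G}: f^{-1}(U) = {1, 2, 3, 4} ∈ τ_X ✓.
Found U = {G} with f^{-1}(U) = {1, 2} not in τ_X. Therefore f is NOT continuous.


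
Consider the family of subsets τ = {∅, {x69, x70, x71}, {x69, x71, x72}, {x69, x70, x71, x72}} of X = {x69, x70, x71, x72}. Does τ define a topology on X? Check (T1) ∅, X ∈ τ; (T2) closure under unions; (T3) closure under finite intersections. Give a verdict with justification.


τ is NOT a topology on X.

Axiom (T1): ∅ ∈ τ? Yes; X ∈ τ? Yes.
Axiom (T2/T3): check pairwise unions and intersections of members of τ.
Counterexample for (T3): {x69, x70, x71} ∩ {x69, x71, x72} = {x69, x71} ∉ τ. Therefore τ is NOT a topology.


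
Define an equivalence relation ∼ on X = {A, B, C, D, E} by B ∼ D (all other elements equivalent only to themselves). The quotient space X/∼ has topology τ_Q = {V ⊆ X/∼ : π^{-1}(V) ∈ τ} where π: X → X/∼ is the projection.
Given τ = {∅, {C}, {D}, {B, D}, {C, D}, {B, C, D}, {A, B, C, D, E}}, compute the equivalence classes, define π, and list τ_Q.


X/∼ = {[A], [B=D], [C], [E]}; |τ_Q| = 5.

Equivalence classes: [A], [B=D], [C], [E].
Quotient map π: X → X/∼ sends A ↦ [A], B ↦ [B=D], C ↦ [C], D ↦ [B=D], E ↦ [E].
For each subset V ⊆ X/∼, compute π^{-1}(V) ⊆ X and check whether π^{-1}(V) ∈ τ. V is open in τ_Q iff π^{-1}(V) ∈ τ.
  V = {}: π^{-1}(V) = ∅ ∈ τ ✓.
  V = {[A]}: π^{-1}(V) = {A} ∉ τ ✗.
  V = {[B=D]}: π^{-1}(V) = {B, D} ∈ τ ✓.
  V = {[A], [B=D]}: π^{-1}(V) = {A, B, D} ∉ τ ✗.
  V = {[C]}: π^{-1}(V) = {C} ∈ τ ✓.
  V = {[A], [C]}: π^{-1}(V) = {A, C} ∉ τ ✗.
  V = {[B=D], [C]}: π^{-1}(V) = {B, C, D} ∈ τ ✓.
  V = {[A], [B=D], [C]}: π^{-1}(V) = {A, B, C, D} ∉ τ ✗.
  V = {[E]}: π^{-1}(V) = {E} ∉ τ ✗.
  V = {[A], [E]}: π^{-1}(V) = {A, E} ∉ τ ✗.
  V = {[B=D], [E]}: π^{-1}(V) = {B, D, E} ∉ τ ✗.
  V = {[A], [B=D], [E]}: π^{-1}(V) = {A, B, D, E} ∉ τ ✗.
  V = {[C], [E]}: π^{-1}(V) = {C, E} ∉ τ ✗.
  V = {[A], [C], [E]}: π^{-1}(V) = {A, C, E} ∉ τ ✗.
  V = {[B=D], [C], [E]}: π^{-1}(V) = {B, C, D, E} ∉ τ ✗.
  V = {[A], [B=D], [C], [E]}: π^{-1}(V) = {A, B, C, D, E} ∈ τ ✓.
Open sets in the quotient: τ_Q = {{}, {[B=D]}, {[C]}, {[B=D], [C]}, {[A], [B=D], [C], [E]}} (5 elements).


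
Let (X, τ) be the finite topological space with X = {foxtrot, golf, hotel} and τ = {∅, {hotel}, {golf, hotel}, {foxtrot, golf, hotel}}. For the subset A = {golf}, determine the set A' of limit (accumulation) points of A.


A' = {foxtrot}

For each x ∈ X, list the open sets U ∈ τ with x ∈ U, then check whether U ∩ (A ∖ {x}) ≠ ∅ for every such U.
  x = foxtrot: opens ∋ x are {foxtrot, golf, hotel}; each meets A ∖ {foxtrot}, so x IS a limit point.
  x = golf: open {golf, hotel} ∋ x has {golf, hotel} ∩ (A ∖ {golf}) = ∅, so x is NOT a limit point.
  x = hotel: open {hotel} ∋ x has {hotel} ∩ (A ∖ {hotel}) = ∅, so x is NOT a limit point.
Collecting: A' = {foxtrot}.


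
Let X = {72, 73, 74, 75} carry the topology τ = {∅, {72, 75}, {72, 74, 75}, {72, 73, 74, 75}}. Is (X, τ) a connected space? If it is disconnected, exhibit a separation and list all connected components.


(X, τ) is connected.

Find clopen sets (U ∈ τ with X ∖ U ∈ τ):
  U = ∅, X ∖ U = {72, 73, 74, 75} — both open, so U is clopen.
  U = {72, 73, 74, 75}, X ∖ U = ∅ — both open, so U is clopen.
Only trivial clopens (∅ and X) exist, so (X, τ) is connected.
Compute connected components by grouping points that agree on all clopens:
  component: {72, 73, 74, 75}


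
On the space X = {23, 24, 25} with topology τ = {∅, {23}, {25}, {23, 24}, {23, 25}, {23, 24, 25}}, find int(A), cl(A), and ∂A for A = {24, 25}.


int(A) = {25}, cl(A) = {24, 25}, ∂A = {24}.

Closed sets in (X, τ) are complements of opens:
  closed(X, τ) = {∅, {24}, {25}, {23, 24}, {24, 25}, {23, 24, 25}}.
int(A) = ⋃ {U ∈ τ : U ⊆ A}. Opens contained in A: ∅, {25}.
Taking the union of these: int(A) = {25}.
cl(A) = ⋂ {C closed : A ⊆ C}. Closed sets containing A: {24, 25}, {23, 24, 25}.
Intersecting these: cl(A) = {24, 25}.
∂A = cl(A) ∖ int(A) = {24, 25} ∖ {25} = {24}.


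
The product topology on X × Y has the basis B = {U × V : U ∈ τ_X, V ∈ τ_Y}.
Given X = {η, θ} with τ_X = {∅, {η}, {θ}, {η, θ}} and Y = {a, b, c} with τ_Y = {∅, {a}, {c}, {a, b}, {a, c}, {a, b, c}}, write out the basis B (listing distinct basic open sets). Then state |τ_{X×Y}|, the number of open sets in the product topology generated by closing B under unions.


Basis B = {∅ × ∅, {η} × {a}, {η} × {c}, {θ} × {a}, {θ} × {c}, {η} × {a, b}, {η} × {a, c}, {η, θ} × {a}, {η, θ} × {c}, {θ} × {a, b}, {θ} × {a, c}, {η} × {a, b, c}, {θ} × {a, b, c}, {η, θ} × {a, b}, {η, θ} × {a, c}, {η, θ} × {a, b, c}}; |τ_{X×Y}| = 36.

Enumerate products U × V with U ∈ τ_X, V ∈ τ_Y (deduplicated):
  ∅ × ∅ = {} (∅)
  {η} × {a} = {(η,a)}
  {η} × {c} = {(η,c)}
  {θ} × {a} = {(θ,a)}
  {θ} × {c} = {(θ,c)}
  {η} × {a, b} = {(η,a), (η,b)}
  {η} × {a, c} = {(η,a), (η,c)}
  {η, θ} × {a} = {(η,a), (θ,a)}
  {η, θ} × {c} = {(η,c), (θ,c)}
  {θ} × {a, b} = {(θ,a), (θ,b)}
  {θ} × {a, c} = {(θ,a), (θ,c)}
  {η} × {a, b, c} = {(η,a), (η,b), (η,c)}
  {θ} × {a, b, c} = {(θ,a), (θ,b), (θ,c)}
  {η, θ} × {a, b} = {(η,a), (η,b), (θ,a), (θ,b)}
  {η, θ} × {a, c} = {(η,a), (η,c), (θ,a), (θ,c)}
  {η, θ} × {a, b, c} = {(η,a), (η,b), (η,c), (θ,a), (θ,b), (θ,c)}
These 16 distinct sets form the basis B.
Close under arbitrary unions to get τ_{X×Y}; counting gives |τ_{X×Y}| = 36.


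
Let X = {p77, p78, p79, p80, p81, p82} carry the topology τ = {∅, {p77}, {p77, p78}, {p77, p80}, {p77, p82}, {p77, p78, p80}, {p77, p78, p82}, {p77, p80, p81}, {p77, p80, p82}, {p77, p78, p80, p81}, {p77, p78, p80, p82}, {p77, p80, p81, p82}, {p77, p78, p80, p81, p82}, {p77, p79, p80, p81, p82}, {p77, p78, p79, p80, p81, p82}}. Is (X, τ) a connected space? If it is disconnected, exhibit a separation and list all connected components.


(X, τ) is connected.

Find clopen sets (U ∈ τ with X ∖ U ∈ τ):
  U = ∅, X ∖ U = {p77, p78, p79, p80, p81, p82} — both open, so U is clopen.
  U = {p77, p78, p79, p80, p81, p82}, X ∖ U = ∅ — both open, so U is clopen.
Only trivial clopens (∅ and X) exist, so (X, τ) is connected.
Compute connected components by grouping points that agree on all clopens:
  component: {p77, p78, p79, p80, p81, p82}


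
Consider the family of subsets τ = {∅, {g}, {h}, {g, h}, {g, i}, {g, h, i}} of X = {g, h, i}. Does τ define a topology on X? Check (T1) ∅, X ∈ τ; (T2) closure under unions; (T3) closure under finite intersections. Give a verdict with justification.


τ IS a topology on X.

Axiom (T1): ∅ ∈ τ? Yes; X ∈ τ? Yes.
Axiom (T2/T3): check pairwise unions and intersections of members of τ.
All pairwise intersections and unions checked — each lies in τ. Therefore τ satisfies (T1), (T2), (T3): it IS a topology on X.


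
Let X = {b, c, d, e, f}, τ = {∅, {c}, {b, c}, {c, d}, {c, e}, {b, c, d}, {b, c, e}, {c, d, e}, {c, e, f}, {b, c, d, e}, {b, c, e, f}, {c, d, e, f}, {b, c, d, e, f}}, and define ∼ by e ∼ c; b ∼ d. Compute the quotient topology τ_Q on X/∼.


X/∼ = {[b=d], [c=e], [f]}; |τ_Q| = 5.

Equivalence classes: [b=d], [c=e], [f].
Quotient map π: X → X/∼ sends b ↦ [b=d], c ↦ [c=e], d ↦ [b=d], e ↦ [c=e], f ↦ [f].
For each subset V ⊆ X/∼, compute π^{-1}(V) ⊆ X and check whether π^{-1}(V) ∈ τ. V is open in τ_Q iff π^{-1}(V) ∈ τ.
  V = {}: π^{-1}(V) = ∅ ∈ τ ✓.
  V = {[b=d]}: π^{-1}(V) = {b, d} ∉ τ ✗.
  V = {[c=e]}: π^{-1}(V) = {c, e} ∈ τ ✓.
  V = {[b=d], [c=e]}: π^{-1}(V) = {b, c, d, e} ∈ τ ✓.
  V = {[f]}: π^{-1}(V) = {f} ∉ τ ✗.
  V = {[b=d], [f]}: π^{-1}(V) = {b, d, f} ∉ τ ✗.
  V = {[c=e], [f]}: π^{-1}(V) = {c, e, f} ∈ τ ✓.
  V = {[b=d], [c=e], [f]}: π^{-1}(V) = {b, c, d, e, f} ∈ τ ✓.
Open sets in the quotient: τ_Q = {{}, {[c=e]}, {[b=d], [c=e]}, {[c=e], [f]}, {[b=d], [c=e], [f]}} (5 elements).


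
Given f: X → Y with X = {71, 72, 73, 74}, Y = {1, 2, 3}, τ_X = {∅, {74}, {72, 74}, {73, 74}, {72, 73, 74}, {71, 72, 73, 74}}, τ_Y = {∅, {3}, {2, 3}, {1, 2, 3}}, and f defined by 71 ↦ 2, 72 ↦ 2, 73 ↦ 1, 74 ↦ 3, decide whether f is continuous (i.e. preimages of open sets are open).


f is NOT continuous.

Compute f^{-1}(U) for each U ∈ τ_Y:
  U = ∅: f^{-1}(U) = ∅ ∈ τ_X ✓.
  U = {3}: f^{-1}(U) = {74} ∈ τ_X ✓.
  U = {2, 3}: f^{-1}(U) = {71, 72, 74} ∉ τ_X ✗.
  U = {1, 2, 3}: f^{-1}(U) = {71, 72, 73, 74} ∈ τ_X ✓.
Found U = {2, 3} with f^{-1}(U) = {71, 72, 74} not in τ_X. Therefore f is NOT continuous.
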